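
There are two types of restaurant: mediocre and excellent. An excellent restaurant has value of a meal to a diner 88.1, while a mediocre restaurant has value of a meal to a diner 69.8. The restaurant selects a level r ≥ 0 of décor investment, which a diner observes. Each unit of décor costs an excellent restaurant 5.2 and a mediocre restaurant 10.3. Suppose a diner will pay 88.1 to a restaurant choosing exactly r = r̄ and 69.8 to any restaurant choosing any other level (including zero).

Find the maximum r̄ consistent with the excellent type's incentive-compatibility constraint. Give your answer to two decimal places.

Choosing r̄ yields the excellent type 88.1 − 5.2·r̄; choosing zero yields 69.8.
The excellent type is indifferent at 88.1 − 5.2·r̄ = 69.8, i.e. r̄ = (88.1 − 69.8) / 5.2 ≈ 3.52.
For any r̄ above 3.52 the excellent type would rather pool at zero, so separation collapses.

3.52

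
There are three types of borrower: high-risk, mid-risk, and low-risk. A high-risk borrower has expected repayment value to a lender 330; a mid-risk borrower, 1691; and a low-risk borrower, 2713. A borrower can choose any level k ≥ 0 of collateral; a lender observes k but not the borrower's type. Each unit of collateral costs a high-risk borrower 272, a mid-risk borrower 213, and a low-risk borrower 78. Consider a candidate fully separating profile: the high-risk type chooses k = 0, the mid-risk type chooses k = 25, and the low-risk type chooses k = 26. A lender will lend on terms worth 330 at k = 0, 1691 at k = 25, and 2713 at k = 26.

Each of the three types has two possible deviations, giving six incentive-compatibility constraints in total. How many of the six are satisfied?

Low-risk (own payoff 2713 − 78×26 = 685): to k=0 gives 330 → no gain ✓; to k=25 gives 1691 − 78×25 = -259 → no gain ✓.
High-risk (own payoff 330): to k=25 gives 1691 − 272×25 = -5109 → no gain ✓; to k=26 gives 2713 − 272×26 = -4359 → no gain ✓.
Mid-risk (own payoff 1691 − 213×25 = -3634): to k=0 gives 330 → profitable ✗; to k=26 gives 2713 − 213×26 = -2825 → profitable ✗.
4 of the 6 constraints hold; not an equilibrium.

4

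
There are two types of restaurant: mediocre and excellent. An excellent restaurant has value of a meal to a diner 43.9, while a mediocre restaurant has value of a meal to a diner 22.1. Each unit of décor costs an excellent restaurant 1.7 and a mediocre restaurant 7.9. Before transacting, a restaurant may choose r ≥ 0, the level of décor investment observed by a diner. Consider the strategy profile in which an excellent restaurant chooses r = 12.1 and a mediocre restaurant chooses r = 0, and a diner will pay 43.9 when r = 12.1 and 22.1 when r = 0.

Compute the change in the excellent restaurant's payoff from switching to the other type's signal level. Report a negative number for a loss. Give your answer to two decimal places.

-1.23

Playing r = 12.1 the excellent restaurant receives 43.9 − 1.7 × 12.1 = 23.33.
Deviating to r = 0 yields 22.1 instead.
Gain from deviating: 22.1 − 23.33 = -1.23.
The gain is negative, so the excellent type's incentive-compatibility constraint is satisfied.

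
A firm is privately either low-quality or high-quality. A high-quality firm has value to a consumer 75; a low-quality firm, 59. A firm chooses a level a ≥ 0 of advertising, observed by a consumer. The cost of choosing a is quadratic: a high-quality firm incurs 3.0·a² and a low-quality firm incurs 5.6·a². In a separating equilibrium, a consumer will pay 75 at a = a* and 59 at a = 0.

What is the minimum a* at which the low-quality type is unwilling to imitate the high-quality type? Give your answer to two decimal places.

The low-quality type at a = 0 receives 59; imitating at a* yields 75 − 5.6·a*².
Indifference: 59 = 75 − 5.6·a*², so a*² = (75 − 59) / 5.6 ≈ 2.8571.
a* = √2.8571 ≈ 1.69.

1.69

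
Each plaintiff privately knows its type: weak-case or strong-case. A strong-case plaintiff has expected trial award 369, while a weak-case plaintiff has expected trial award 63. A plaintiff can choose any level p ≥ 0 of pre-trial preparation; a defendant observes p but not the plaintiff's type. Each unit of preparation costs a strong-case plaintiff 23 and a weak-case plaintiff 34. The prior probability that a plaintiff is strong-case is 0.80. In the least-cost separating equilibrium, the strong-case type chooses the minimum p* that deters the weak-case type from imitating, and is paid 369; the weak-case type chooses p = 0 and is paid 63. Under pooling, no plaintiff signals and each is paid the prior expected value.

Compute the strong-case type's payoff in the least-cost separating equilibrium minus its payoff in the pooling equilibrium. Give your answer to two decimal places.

-145.80

Least-cost separating signal: p* solves 63 = 369 − 34·p*, so p* = (369 − 63)/34 = 9.
Strong-case type's separating payoff: 369 − 23 × p* = 369 − 23 × (369 − 63)/34 = 369 − 7038/34 = 162.
Pooling payoff: 0.80 × 369 + 0.20 × 63 = 307.8.
Difference: 162 − 307.8 = -145.80.
The strong-case type would prefer the pooling outcome.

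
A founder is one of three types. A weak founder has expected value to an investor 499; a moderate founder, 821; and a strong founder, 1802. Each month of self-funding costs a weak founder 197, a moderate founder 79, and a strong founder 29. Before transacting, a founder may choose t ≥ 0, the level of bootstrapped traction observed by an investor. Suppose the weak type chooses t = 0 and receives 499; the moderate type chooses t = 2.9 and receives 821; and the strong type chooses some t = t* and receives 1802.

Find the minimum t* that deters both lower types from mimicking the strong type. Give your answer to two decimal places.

15.32

Weak type (on-path payoff 499) won't mimic when 499 ≥ 1802 − 197·t*, i.e. t* ≥ 6.61.
Moderate type (on-path payoff 821 − 79×2.9 = 591.9) won't mimic when 591.9 ≥ 1802 − 79·t*, i.e. t* ≥ 15.32.
Both must hold, so t* = max(6.61, 15.32) = 15.32. The moderate type's constraint binds.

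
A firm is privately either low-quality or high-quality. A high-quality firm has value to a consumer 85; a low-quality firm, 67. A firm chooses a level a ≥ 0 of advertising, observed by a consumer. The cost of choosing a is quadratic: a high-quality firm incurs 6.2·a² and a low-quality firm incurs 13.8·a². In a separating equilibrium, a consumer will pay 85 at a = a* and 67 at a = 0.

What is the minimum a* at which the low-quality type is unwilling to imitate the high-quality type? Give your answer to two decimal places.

The low-quality type at a = 0 receives 67; imitating at a* yields 85 − 13.8·a*².
Indifference: 67 = 85 − 13.8·a*², so a*² = (85 − 67) / 13.8 ≈ 1.3043.
a* = √1.3043 ≈ 1.14.

1.14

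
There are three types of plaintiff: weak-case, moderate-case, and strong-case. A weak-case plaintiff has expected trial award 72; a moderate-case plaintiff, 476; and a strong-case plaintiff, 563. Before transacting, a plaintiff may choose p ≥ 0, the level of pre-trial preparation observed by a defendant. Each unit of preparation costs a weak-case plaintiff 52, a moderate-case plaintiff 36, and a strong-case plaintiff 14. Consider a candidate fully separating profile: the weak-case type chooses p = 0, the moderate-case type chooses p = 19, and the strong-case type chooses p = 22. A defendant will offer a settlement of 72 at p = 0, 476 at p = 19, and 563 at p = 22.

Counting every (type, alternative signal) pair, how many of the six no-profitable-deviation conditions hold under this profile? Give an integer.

Strong-case (own payoff 563 − 14×22 = 255): to p=0 gives 72 → no gain ✓; to p=19 gives 476 − 14×19 = 210 → no gain ✓.
Moderate-case (own payoff 476 − 36×19 = -208): to p=0 gives 72 → profitable ✗; to p=22 gives 563 − 36×22 = -229 → no gain ✓.
Weak-case (own payoff 72): to p=19 gives 476 − 52×19 = -512 → no gain ✓; to p=22 gives 563 − 52×22 = -581 → no gain ✓.
5 of the 6 constraints hold; not an equilibrium.

5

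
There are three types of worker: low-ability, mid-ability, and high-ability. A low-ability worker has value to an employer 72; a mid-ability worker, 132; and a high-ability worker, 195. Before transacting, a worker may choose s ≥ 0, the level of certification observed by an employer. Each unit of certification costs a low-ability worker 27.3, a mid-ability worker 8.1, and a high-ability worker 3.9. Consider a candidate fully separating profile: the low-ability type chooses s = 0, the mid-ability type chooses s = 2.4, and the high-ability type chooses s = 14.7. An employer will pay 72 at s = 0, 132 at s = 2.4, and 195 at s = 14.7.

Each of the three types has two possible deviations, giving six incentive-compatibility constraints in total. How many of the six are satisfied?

Mid-ability (own payoff 132 − 8.1×2.4 = 112.56): to s=0 gives 72 → no gain ✓; to s=14.7 gives 195 − 8.1×14.7 = 75.93 → no gain ✓.
High-ability (own payoff 195 − 3.9×14.7 = 137.67): to s=0 gives 72 → no gain ✓; to s=2.4 gives 132 − 3.9×2.4 = 122.64 → no gain ✓.
Low-ability (own payoff 72): to s=2.4 gives 132 − 27.3×2.4 = 66.48 → no gain ✓; to s=14.7 gives 195 − 27.3×14.7 = -206.31 → no gain ✓.
6 of the 6 constraints hold; this profile is a separating equilibrium.

6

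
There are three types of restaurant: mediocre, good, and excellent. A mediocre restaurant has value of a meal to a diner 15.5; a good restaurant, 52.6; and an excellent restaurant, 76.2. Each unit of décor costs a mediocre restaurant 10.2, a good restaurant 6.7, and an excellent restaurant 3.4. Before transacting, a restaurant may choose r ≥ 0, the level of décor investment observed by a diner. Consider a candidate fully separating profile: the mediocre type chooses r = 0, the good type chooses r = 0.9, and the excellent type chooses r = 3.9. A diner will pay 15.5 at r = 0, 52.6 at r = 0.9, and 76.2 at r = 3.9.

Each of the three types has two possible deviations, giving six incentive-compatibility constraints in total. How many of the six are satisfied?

Excellent (own payoff 76.2 − 3.4×3.9 = 62.94): to r=0 gives 15.5 → no gain ✓; to r=0.9 gives 52.6 − 3.4×0.9 = 49.54 → no gain ✓.
Mediocre (own payoff 15.5): to r=0.9 gives 52.6 − 10.2×0.9 = 43.42 → profitable ✗; to r=3.9 gives 76.2 − 10.2×3.9 = 36.42 → profitable ✗.
Good (own payoff 52.6 − 6.7×0.9 = 46.57): to r=0 gives 15.5 → no gain ✓; to r=3.9 gives 76.2 − 6.7×3.9 = 50.07 → profitable ✗.
3 of the 6 constraints hold; not an equilibrium.

3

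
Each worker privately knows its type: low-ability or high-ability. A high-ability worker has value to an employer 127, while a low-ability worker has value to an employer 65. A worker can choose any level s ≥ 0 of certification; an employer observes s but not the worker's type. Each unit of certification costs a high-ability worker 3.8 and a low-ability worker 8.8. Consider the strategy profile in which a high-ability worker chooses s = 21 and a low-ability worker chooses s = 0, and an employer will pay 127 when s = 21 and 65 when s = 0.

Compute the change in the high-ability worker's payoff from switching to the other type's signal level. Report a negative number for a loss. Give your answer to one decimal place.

17.8

Playing s = 21 the high-ability worker receives 127 − 3.8 × 21 = 47.2.
Deviating to s = 0 yields 65 instead.
Gain from deviating: 65 − 47.2 = 17.8.
The gain is positive, so the high-ability type's incentive-compatibility constraint is violated — this profile is not a separating equilibrium.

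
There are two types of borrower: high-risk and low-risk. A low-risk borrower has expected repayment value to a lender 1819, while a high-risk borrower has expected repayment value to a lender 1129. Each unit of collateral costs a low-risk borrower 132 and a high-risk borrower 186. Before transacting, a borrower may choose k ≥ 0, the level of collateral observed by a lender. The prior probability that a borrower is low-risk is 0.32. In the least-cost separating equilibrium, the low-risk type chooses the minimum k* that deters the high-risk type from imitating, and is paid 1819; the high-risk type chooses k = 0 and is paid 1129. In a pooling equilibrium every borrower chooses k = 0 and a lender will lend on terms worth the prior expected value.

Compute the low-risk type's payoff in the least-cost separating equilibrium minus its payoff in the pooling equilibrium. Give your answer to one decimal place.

Least-cost separating signal: k* solves 1129 = 1819 − 186·k*, so k* = (1819 − 1129)/186 ≈ 3.7097.
Low-risk type's separating payoff: 1819 − 132 × k* = 1819 − 132 × (1819 − 1129)/186 = 1819 − 91080/186 ≈ 1329.323.
Pooling payoff: 0.32 × 1819 + 0.68 × 1129 = 1349.8.
Difference: 1329.323 − 1349.8 = -20.477, i.e. -20.5 to one decimal place.
The low-risk type would prefer the pooling outcome.

-20.5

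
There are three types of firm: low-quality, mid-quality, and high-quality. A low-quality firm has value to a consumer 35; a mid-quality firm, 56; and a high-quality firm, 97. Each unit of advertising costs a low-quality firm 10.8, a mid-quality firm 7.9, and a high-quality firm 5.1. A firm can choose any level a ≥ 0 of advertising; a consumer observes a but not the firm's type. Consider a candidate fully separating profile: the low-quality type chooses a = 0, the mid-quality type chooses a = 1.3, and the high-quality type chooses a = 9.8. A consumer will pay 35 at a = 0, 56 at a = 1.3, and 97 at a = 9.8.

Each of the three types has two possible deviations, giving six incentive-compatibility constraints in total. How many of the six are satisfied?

4

High-quality (own payoff 97 − 5.1×9.8 = 47.02): to a=0 gives 35 → no gain ✓; to a=1.3 gives 56 − 5.1×1.3 = 49.37 → profitable ✗.
Low-quality (own payoff 35): to a=1.3 gives 56 − 10.8×1.3 = 41.96 → profitable ✗; to a=9.8 gives 97 − 10.8×9.8 = -8.84 → no gain ✓.
Mid-quality (own payoff 56 − 7.9×1.3 = 45.73): to a=0 gives 35 → no gain ✓; to a=9.8 gives 97 − 7.9×9.8 = 19.58 → no gain ✓.
4 of the 6 constraints hold; not an equilibrium.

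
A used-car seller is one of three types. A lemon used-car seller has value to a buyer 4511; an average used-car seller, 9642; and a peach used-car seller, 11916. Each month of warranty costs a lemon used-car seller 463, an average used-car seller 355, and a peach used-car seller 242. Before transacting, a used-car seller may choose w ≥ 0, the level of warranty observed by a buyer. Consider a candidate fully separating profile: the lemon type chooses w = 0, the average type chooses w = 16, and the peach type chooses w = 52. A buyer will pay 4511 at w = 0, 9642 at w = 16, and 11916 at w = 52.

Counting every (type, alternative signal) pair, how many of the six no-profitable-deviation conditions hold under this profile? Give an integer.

Average (own payoff 9642 − 355×16 = 3962): to w=0 gives 4511 → profitable ✗; to w=52 gives 11916 − 355×52 = -6544 → no gain ✓.
Peach (own payoff 11916 − 242×52 = -668): to w=0 gives 4511 → profitable ✗; to w=16 gives 9642 − 242×16 = 5770 → profitable ✗.
Lemon (own payoff 4511): to w=16 gives 9642 − 463×16 = 2234 → no gain ✓; to w=52 gives 11916 − 463×52 = -12160 → no gain ✓.
3 of the 6 constraints hold; not an equilibrium.

3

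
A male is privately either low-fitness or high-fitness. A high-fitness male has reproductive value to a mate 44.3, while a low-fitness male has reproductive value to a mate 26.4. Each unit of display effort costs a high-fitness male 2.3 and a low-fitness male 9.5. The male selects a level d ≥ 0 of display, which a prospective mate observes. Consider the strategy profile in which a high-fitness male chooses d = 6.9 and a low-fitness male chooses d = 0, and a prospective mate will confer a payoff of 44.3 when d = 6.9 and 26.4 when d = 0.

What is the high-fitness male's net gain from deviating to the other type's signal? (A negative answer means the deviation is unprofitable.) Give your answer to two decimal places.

-2.03

Playing d = 6.9 the high-fitness male receives 44.3 − 2.3 × 6.9 = 28.43.
Deviating to d = 0 yields 26.4 instead.
Gain from deviating: 26.4 − 28.43 = -2.03.
The gain is negative, so the high-fitness type's incentive-compatibility constraint is satisfied.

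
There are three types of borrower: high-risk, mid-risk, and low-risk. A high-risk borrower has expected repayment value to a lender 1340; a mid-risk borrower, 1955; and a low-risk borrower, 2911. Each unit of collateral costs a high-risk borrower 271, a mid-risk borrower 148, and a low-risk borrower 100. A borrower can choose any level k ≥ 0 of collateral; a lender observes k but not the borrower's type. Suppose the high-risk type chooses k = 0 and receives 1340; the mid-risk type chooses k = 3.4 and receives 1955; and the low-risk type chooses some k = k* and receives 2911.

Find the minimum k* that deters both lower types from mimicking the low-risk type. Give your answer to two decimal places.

Mid-risk type (on-path payoff 1955 − 148×3.4 = 1451.8) won't mimic when 1451.8 ≥ 2911 − 148·k*, i.e. k* ≥ 9.86.
High-risk type (on-path payoff 1340) won't mimic when 1340 ≥ 2911 − 271·k*, i.e. k* ≥ 5.80.
Both must hold, so k* = max(5.80, 9.86) = 9.86. The mid-risk type's constraint binds.

9.86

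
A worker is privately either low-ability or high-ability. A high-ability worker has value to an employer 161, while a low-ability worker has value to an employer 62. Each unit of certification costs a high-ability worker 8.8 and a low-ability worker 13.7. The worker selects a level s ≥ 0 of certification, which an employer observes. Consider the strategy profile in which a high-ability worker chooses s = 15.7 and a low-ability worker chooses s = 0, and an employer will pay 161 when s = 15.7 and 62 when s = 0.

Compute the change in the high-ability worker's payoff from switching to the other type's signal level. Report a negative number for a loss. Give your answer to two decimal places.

39.16

Playing s = 15.7 the high-ability worker receives 161 − 8.8 × 15.7 = 22.84.
Deviating to s = 0 yields 62 instead.
Gain from deviating: 62 − 22.84 = 39.16.
The gain is positive, so the high-ability type's incentive-compatibility constraint is violated — this profile is not a separating equilibrium.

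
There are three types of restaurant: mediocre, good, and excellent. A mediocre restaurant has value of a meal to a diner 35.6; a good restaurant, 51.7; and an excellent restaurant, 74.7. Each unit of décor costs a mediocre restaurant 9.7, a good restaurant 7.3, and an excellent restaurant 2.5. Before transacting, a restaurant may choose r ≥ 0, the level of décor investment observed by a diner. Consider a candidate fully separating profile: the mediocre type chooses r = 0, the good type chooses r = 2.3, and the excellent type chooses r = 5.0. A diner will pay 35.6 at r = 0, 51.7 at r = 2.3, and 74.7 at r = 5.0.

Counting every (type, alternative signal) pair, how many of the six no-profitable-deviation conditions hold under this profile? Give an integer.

4

Mediocre (own payoff 35.6): to r=2.3 gives 51.7 − 9.7×2.3 = 29.39 → no gain ✓; to r=5.0 gives 74.7 − 9.7×5.0 = 26.2 → no gain ✓.
Excellent (own payoff 74.7 − 2.5×5.0 = 62.2): to r=0 gives 35.6 → no gain ✓; to r=2.3 gives 51.7 − 2.5×2.3 = 45.95 → no gain ✓.
Good (own payoff 51.7 − 7.3×2.3 = 34.91): to r=0 gives 35.6 → profitable ✗; to r=5.0 gives 74.7 − 7.3×5.0 = 38.2 → profitable ✗.
4 of the 6 constraints hold; not an equilibrium.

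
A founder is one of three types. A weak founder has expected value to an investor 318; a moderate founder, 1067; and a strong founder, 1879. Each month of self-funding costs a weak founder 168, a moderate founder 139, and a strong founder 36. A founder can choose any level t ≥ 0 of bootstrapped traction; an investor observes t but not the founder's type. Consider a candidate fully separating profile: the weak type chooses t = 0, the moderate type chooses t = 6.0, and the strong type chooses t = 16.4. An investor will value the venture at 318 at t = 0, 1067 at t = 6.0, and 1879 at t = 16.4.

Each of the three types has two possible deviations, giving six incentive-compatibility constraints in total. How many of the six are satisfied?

Weak (own payoff 318): to t=6.0 gives 1067 − 168×6.0 = 59 → no gain ✓; to t=16.4 gives 1879 − 168×16.4 = -876.2 → no gain ✓.
Strong (own payoff 1879 − 36×16.4 = 1288.6): to t=0 gives 318 → no gain ✓; to t=6.0 gives 1067 − 36×6.0 = 851 → no gain ✓.
Moderate (own payoff 1067 − 139×6.0 = 233): to t=0 gives 318 → profitable ✗; to t=16.4 gives 1879 − 139×16.4 = -400.6 → no gain ✓.
5 of the 6 constraints hold; not an equilibrium.

5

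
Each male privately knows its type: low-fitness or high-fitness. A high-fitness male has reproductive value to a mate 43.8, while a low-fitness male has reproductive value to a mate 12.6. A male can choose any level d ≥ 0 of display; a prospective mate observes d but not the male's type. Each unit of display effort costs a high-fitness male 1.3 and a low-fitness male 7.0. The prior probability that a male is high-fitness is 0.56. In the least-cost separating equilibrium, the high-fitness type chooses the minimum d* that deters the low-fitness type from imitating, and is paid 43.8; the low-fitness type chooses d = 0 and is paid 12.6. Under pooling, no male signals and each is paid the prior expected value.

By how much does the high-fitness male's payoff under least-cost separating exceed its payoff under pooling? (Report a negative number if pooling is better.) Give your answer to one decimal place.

Least-cost separating signal: d* solves 12.6 = 43.8 − 7.0·d*, so d* = (43.8 − 12.6)/7.0 ≈ 4.4571.
High-fitness type's separating payoff: 43.8 − 1.3 × d* = 43.8 − 1.3 × (43.8 − 12.6)/7.0 = 43.8 − 40.56/7.0 ≈ 38.006.
Pooling payoff: 0.56 × 43.8 + 0.44 × 12.6 = 30.072.
Difference: 38.006 − 30.072 = 7.934, i.e. 7.9 to one decimal place.
The high-fitness type prefers to separate.

7.9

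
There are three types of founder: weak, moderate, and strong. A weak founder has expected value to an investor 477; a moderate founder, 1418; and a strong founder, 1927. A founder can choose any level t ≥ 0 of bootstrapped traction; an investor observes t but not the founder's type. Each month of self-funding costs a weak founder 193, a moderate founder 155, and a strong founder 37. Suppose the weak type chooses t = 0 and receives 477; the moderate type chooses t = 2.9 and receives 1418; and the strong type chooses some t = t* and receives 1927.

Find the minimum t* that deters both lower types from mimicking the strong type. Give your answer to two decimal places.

7.51

Moderate type (on-path payoff 1418 − 155×2.9 = 968.5) won't mimic when 968.5 ≥ 1927 − 155·t*, i.e. t* ≥ 6.18.
Weak type (on-path payoff 477) won't mimic when 477 ≥ 1927 − 193·t*, i.e. t* ≥ 7.51.
Both must hold, so t* = max(7.51, 6.18) = 7.51. The weak type's constraint binds.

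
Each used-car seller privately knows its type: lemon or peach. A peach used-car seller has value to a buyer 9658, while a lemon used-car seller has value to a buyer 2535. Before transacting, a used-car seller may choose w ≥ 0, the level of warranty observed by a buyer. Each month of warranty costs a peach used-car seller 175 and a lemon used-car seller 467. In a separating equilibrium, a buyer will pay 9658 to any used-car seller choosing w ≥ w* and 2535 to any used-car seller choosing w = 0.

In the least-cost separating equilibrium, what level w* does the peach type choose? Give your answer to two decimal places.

A lemon used-car seller choosing w = 0 receives 2535.
Imitating at w* instead would pay 9658 at cost 467·w*, netting 9658 − 467·w*.
Indifference: 2535 = 9658 − 467·w*, so w* = (9658 − 2535) / 467 ≈ 15.25.
At w* the lemon type's incentive constraint just binds; the peach type strictly prefers w* since its per-unit cost is lower.

15.25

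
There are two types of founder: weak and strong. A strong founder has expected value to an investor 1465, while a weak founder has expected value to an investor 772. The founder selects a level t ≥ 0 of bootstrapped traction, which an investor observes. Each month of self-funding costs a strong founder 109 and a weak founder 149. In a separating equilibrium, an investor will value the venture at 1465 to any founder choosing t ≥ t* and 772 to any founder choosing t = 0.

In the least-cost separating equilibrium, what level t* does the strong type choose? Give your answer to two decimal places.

A weak founder choosing t = 0 receives 772.
Imitating at t* instead would pay 1465 at cost 149·t*, netting 1465 − 149·t*.
Indifference: 772 = 1465 − 149·t*, so t* = (1465 − 772) / 149 ≈ 4.65.
This is the weak type's binding incentive-compatibility constraint; any t ≥ 4.65 sustains separation on that side.

4.65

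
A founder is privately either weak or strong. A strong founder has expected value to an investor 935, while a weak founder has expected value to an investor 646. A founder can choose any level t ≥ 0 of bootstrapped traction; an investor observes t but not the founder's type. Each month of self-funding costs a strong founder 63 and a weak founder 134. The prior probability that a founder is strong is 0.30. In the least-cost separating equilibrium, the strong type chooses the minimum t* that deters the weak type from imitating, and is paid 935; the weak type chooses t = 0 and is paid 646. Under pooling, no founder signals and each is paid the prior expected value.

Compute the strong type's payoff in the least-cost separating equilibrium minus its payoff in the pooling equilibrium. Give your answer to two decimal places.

66.43

Least-cost separating signal: t* solves 646 = 935 − 134·t*, so t* = (935 − 646)/134 ≈ 2.1567.
Strong type's separating payoff: 935 − 63 × t* = 935 − 63 × (935 − 646)/134 = 935 − 18207/134 ≈ 799.1269.
Pooling payoff: 0.30 × 935 + 0.70 × 646 = 732.7.
Difference: 799.1269 − 732.7 = 66.4269, i.e. 66.43 to two decimal places.
The strong type prefers to separate.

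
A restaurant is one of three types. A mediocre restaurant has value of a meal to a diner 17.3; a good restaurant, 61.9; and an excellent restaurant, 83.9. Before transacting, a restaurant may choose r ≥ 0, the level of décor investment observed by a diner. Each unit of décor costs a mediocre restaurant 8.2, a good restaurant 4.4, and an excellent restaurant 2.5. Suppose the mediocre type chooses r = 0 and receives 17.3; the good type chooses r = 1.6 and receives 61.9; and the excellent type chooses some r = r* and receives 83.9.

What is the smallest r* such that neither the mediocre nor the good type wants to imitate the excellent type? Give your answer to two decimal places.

Mediocre type (on-path payoff 17.3) won't mimic when 17.3 ≥ 83.9 − 8.2·r*, i.e. r* ≥ 8.12.
Good type (on-path payoff 61.9 − 4.4×1.6 = 54.86) won't mimic when 54.86 ≥ 83.9 − 4.4·r*, i.e. r* ≥ 6.60.
Both must hold, so r* = max(8.12, 6.60) = 8.12. The mediocre type's constraint binds.

8.12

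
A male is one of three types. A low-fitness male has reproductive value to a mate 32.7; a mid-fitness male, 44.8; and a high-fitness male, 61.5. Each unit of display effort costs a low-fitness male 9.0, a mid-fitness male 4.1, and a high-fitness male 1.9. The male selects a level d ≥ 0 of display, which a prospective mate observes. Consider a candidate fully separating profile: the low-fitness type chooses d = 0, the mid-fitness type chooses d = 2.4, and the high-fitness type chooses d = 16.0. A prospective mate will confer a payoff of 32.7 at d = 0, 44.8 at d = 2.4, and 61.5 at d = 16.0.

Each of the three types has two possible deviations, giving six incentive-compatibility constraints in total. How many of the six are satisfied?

4

Low-fitness (own payoff 32.7): to d=2.4 gives 44.8 − 9.0×2.4 = 23.2 → no gain ✓; to d=16.0 gives 61.5 − 9.0×16.0 = -82.5 → no gain ✓.
Mid-fitness (own payoff 44.8 − 4.1×2.4 = 34.96): to d=0 gives 32.7 → no gain ✓; to d=16.0 gives 61.5 − 4.1×16.0 = -4.1 → no gain ✓.
High-fitness (own payoff 61.5 − 1.9×16.0 = 31.1): to d=0 gives 32.7 → profitable ✗; to d=2.4 gives 44.8 − 1.9×2.4 = 40.24 → profitable ✗.
4 of the 6 constraints hold; not an equilibrium.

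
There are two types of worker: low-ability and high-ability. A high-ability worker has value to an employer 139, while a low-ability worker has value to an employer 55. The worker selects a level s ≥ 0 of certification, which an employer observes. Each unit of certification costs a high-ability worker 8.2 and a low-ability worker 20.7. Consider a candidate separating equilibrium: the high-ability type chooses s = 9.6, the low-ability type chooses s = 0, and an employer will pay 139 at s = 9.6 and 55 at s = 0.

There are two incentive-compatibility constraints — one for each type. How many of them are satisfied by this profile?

Low-ability type: stay at 0 → 55; mimic → 139 − 20.7 × 9.6 = -59.72. IC holds (55 ≥ -59.72).
High-ability type: signal → 139 − 8.2 × 9.6 = 60.28; deviate to 0 → 55. IC holds (60.28 ≥ 55).
2 of 2 constraints hold, so this is a separating equilibrium.

2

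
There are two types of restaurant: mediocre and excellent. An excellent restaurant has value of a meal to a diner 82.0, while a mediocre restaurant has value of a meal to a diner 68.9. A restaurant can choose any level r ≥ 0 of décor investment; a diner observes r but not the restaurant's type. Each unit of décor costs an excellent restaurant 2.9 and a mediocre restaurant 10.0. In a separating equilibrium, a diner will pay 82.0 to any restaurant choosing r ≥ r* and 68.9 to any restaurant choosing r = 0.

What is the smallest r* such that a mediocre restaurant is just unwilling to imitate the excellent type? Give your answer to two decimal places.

A mediocre restaurant choosing r = 0 receives 68.9.
Imitating at r* instead would pay 82.0 at cost 10.0·r*, netting 82.0 − 10.0·r*.
Indifference: 68.9 = 82.0 − 10.0·r*, so r* = (82.0 − 68.9) / 10.0 = 1.31.
This is the mediocre type's binding incentive-compatibility constraint; any r ≥ 1.31 sustains separation on that side.

1.31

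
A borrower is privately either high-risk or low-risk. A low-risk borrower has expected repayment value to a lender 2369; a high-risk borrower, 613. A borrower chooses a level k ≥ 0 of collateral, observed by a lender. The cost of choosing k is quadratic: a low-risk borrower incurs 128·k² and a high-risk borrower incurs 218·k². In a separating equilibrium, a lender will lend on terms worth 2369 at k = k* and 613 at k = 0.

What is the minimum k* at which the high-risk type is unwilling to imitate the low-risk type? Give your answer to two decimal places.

The high-risk type at k = 0 receives 613; imitating at k* yields 2369 − 218·k*².
Indifference: 613 = 2369 − 218·k*², so k*² = (2369 − 613) / 218 ≈ 8.0550.
k* = √8.0550 ≈ 2.84.

2.84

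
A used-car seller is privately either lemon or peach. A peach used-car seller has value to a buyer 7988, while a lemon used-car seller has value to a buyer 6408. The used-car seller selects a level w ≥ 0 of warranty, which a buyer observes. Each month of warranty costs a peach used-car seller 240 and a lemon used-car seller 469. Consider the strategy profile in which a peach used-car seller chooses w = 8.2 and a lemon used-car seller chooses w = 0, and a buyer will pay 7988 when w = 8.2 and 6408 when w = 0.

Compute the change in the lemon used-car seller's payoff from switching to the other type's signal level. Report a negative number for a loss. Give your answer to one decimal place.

-2265.8

Playing w = 0 the lemon used-car seller receives 6408.
Deviating to w = 8.2 brings payment 7988 at cost 469 × 8.2 = 3845.8, netting 4142.2.
Gain from deviating: 4142.2 − 6408 = -2265.8.
The gain is negative, so the lemon type's incentive-compatibility constraint is satisfied.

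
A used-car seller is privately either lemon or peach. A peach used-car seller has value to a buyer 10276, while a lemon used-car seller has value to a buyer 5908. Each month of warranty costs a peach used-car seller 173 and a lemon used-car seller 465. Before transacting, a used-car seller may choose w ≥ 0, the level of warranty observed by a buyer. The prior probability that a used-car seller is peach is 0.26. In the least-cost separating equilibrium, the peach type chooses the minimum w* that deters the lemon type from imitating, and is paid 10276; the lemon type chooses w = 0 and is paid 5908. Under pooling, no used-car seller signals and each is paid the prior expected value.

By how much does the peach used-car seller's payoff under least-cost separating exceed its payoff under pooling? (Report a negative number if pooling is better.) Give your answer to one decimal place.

Least-cost separating signal: w* solves 5908 = 10276 − 465·w*, so w* = (10276 − 5908)/465 ≈ 9.3935.
Peach type's separating payoff: 10276 − 173 × w* = 10276 − 173 × (10276 − 5908)/465 = 10276 − 755664/465 ≈ 8650.916.
Pooling payoff: 0.26 × 10276 + 0.74 × 5908 = 7043.68.
Difference: 8650.916 − 7043.68 = 1607.236, i.e. 1607.2 to one decimal place.
The peach type prefers to separate.

1607.2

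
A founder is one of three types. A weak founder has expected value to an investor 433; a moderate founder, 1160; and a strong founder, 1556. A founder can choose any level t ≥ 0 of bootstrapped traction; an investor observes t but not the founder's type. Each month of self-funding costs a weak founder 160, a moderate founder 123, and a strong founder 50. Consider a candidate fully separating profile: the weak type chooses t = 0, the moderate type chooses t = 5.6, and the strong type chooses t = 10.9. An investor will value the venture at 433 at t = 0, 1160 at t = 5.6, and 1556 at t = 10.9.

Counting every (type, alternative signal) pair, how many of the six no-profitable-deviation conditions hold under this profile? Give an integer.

6

Strong (own payoff 1556 − 50×10.9 = 1011): to t=0 gives 433 → no gain ✓; to t=5.6 gives 1160 − 50×5.6 = 880 → no gain ✓.
Moderate (own payoff 1160 − 123×5.6 = 471.2): to t=0 gives 433 → no gain ✓; to t=10.9 gives 1556 − 123×10.9 = 215.3 → no gain ✓.
Weak (own payoff 433): to t=5.6 gives 1160 − 160×5.6 = 264 → no gain ✓; to t=10.9 gives 1556 − 160×10.9 = -188 → no gain ✓.
6 of the 6 constraints hold; this profile is a separating equilibrium.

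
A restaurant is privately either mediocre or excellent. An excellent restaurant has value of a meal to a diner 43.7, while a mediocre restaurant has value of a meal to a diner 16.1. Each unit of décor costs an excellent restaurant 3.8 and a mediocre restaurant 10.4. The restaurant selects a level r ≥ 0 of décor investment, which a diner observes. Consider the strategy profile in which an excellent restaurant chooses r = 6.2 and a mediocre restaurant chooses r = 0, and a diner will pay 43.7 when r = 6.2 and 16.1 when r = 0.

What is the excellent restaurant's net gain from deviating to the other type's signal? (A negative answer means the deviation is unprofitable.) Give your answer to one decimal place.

-4.0

Playing r = 6.2 the excellent restaurant receives 43.7 − 3.8 × 6.2 = 20.14.
Deviating to r = 0 yields 16.1 instead.
Gain from deviating: 16.1 − 20.14 = -4.04, i.e. -4.0 to one decimal place.
The gain is negative, so the excellent type's incentive-compatibility constraint is satisfied.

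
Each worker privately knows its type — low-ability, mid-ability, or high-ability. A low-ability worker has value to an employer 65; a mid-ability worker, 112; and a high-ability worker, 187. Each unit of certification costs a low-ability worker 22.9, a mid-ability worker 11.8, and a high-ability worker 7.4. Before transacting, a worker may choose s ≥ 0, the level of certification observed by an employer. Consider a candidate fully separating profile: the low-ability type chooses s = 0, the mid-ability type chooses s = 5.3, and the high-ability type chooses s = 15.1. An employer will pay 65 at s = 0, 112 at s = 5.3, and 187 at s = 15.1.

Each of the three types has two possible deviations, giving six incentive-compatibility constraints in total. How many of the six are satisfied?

High-ability (own payoff 187 − 7.4×15.1 = 75.26): to s=0 gives 65 → no gain ✓; to s=5.3 gives 112 − 7.4×5.3 = 72.78 → no gain ✓.
Low-ability (own payoff 65): to s=5.3 gives 112 − 22.9×5.3 = -9.37 → no gain ✓; to s=15.1 gives 187 − 22.9×15.1 = -158.79 → no gain ✓.
Mid-ability (own payoff 112 − 11.8×5.3 = 49.46): to s=0 gives 65 → profitable ✗; to s=15.1 gives 187 − 11.8×15.1 = 8.82 → no gain ✓.
5 of the 6 constraints hold; not an equilibrium.

5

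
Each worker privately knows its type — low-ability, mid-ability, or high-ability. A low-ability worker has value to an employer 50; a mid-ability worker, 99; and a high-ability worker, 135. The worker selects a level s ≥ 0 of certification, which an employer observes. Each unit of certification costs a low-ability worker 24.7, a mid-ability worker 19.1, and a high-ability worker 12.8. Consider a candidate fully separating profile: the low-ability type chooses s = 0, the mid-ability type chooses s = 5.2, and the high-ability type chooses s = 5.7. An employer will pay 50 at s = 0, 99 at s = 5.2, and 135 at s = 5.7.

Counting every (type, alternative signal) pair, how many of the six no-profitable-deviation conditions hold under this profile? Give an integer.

Mid-ability (own payoff 99 − 19.1×5.2 = -0.32): to s=0 gives 50 → profitable ✗; to s=5.7 gives 135 − 19.1×5.7 = 26.13 → profitable ✗.
Low-ability (own payoff 50): to s=5.2 gives 99 − 24.7×5.2 = -29.44 → no gain ✓; to s=5.7 gives 135 − 24.7×5.7 = -5.79 → no gain ✓.
High-ability (own payoff 135 − 12.8×5.7 = 62.04): to s=0 gives 50 → no gain ✓; to s=5.2 gives 99 − 12.8×5.2 = 32.44 → no gain ✓.
4 of the 6 constraints hold; not an equilibrium.

4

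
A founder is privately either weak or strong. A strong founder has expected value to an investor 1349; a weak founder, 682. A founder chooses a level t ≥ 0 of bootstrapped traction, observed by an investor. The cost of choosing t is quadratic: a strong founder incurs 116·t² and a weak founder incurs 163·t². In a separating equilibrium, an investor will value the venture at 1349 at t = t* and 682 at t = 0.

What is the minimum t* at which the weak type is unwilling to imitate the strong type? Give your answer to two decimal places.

2.02

The weak type at t = 0 receives 682; imitating at t* yields 1349 − 163·t*².
Indifference: 682 = 1349 − 163·t*², so t*² = (1349 − 682) / 163 ≈ 4.0920.
t* = √4.0920 ≈ 2.02.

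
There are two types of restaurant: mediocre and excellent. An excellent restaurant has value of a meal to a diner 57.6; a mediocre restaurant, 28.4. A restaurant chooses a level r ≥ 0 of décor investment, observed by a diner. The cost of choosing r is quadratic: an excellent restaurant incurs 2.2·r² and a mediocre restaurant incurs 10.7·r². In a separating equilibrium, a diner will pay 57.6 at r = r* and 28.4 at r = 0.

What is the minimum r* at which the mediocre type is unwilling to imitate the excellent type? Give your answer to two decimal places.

The mediocre type at r = 0 receives 28.4; imitating at r* yields 57.6 − 10.7·r*².
Indifference: 28.4 = 57.6 − 10.7·r*², so r*² = (57.6 − 28.4) / 10.7 ≈ 2.7290.
r* = √2.7290 ≈ 1.65.

1.65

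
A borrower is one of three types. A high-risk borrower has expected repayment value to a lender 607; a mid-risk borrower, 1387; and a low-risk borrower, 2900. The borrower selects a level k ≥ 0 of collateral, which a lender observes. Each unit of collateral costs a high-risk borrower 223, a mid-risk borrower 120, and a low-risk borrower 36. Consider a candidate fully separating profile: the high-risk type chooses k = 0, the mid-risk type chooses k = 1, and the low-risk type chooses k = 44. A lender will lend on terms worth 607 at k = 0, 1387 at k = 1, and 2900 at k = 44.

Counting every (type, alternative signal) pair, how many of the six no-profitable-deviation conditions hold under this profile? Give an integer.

Low-risk (own payoff 2900 − 36×44 = 1316): to k=0 gives 607 → no gain ✓; to k=1 gives 1387 − 36×1 = 1351 → profitable ✗.
High-risk (own payoff 607): to k=1 gives 1387 − 223×1 = 1164 → profitable ✗; to k=44 gives 2900 − 223×44 = -6912 → no gain ✓.
Mid-risk (own payoff 1387 − 120×1 = 1267): to k=0 gives 607 → no gain ✓; to k=44 gives 2900 − 120×44 = -2380 → no gain ✓.
4 of the 6 constraints hold; not an equilibrium.

4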